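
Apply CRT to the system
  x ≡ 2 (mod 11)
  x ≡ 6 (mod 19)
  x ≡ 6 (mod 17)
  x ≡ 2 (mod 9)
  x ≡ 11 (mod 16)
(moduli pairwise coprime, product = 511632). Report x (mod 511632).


Product of moduli M = 11 · 19 · 17 · 9 · 16 = 511632.
Merge one congruence at a time:
  Start: x ≡ 2 (mod 11).
  Combine with x ≡ 6 (mod 19); new modulus lcm = 209.
    Write x = 2 + 11·t and substitute into x ≡ 6 (mod 19): 11·t ≡ 6 − 2 = 4 (mod 19).
    The inverse of 11 mod 19 is 7 (since 11·7 = 77 = 4·19 + 1), so t ≡ 7·4 = 28 ≡ 9 (mod 19).
    Then x = 2 + 11·9 = 101, valid modulo lcm(11, 19) = 209: x ≡ 101 (mod 209).
  Combine with x ≡ 6 (mod 17); new modulus lcm = 3553.
    Write x = 101 + 209·t and substitute into x ≡ 6 (mod 17): 209·t ≡ 6 − 101 = -95 (mod 17).
    Reduce coefficients mod 17: 5·t ≡ 7 (mod 17).
    The inverse of 5 mod 17 is 7 (since 5·7 = 35 = 2·17 + 1), so t ≡ 7·7 = 49 ≡ 15 (mod 17).
    Then x = 101 + 209·15 = 3236, valid modulo lcm(209, 17) = 3553: x ≡ 3236 (mod 3553).
  Combine with x ≡ 2 (mod 9); new modulus lcm = 31977.
    Write x = 3236 + 3553·t and substitute into x ≡ 2 (mod 9): 3553·t ≡ 2 − 3236 = -3234 (mod 9).
    Reduce coefficients mod 9: 7·t ≡ 6 (mod 9).
    The inverse of 7 mod 9 is 4 (since 7·4 = 28 = 3·9 + 1), so t ≡ 4·6 = 24 ≡ 6 (mod 9).
    Then x = 3236 + 3553·6 = 24554, valid modulo lcm(3553, 9) = 31977: x ≡ 24554 (mod 31977).
  Combine with x ≡ 11 (mod 16); new modulus lcm = 511632.
    Write x = 24554 + 31977·t and substitute into x ≡ 11 (mod 16): 31977·t ≡ 11 − 24554 = -24543 (mod 16).
    Reduce coefficients mod 16: 9·t ≡ 1 (mod 16).
    The inverse of 9 mod 16 is 9 (since 9·9 = 81 = 5·16 + 1), so t ≡ 9·1 = 9 ≡ 9 (mod 16).
    Then x = 24554 + 31977·9 = 312347, valid modulo lcm(31977, 16) = 511632: x ≡ 312347 (mod 511632).
Verify against each original: 312347 mod 11 = 2, 312347 mod 19 = 6, 312347 mod 17 = 6, 312347 mod 9 = 2, 312347 mod 16 = 11.

x ≡ 312347 (mod 511632).


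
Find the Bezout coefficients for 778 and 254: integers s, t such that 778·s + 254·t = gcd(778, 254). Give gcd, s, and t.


Euclidean algorithm on (778, 254) — divide until remainder is 0:
  778 = 3 · 254 + 16
  254 = 15 · 16 + 14
  16 = 1 · 14 + 2
  14 = 7 · 2 + 0
gcd(778, 254) = 2.
Track Bezout coefficients alongside the remainders: start with r₀ = 778 = a·1 + b·0 (s = 1, t = 0) and r₁ = 254 = a·0 + b·1 (s = 0, t = 1); each new remainder r_{k+1} = r_{k-1} − q_k·r_k inherits s_{k+1} = s_{k-1} − q_k·s_k, t_{k+1} = t_{k-1} − q_k·t_k, so r_k = a·s_k + b·t_k at every step:
  q = 3: r = 16, s = 1 − 3·0 = 1, t = 0 − 3·1 = -3  (check: 778·1 + 254·(-3) = 16)
  q = 15: r = 14, s = 0 − 15·1 = -15, t = 1 − 15·(-3) = 46  (check: 778·(-15) + 254·46 = 14)
  q = 1: r = 2, s = 1 − 1·(-15) = 16, t = -3 − 1·46 = -49  (check: 778·16 + 254·(-49) = 2)
The row with r = 2 (the gcd) gives the Bezout coefficients s = 16, t = -49.
Result: 778 · (16) + 254 · (-49) = 2.

gcd(778, 254) = 2; s = 16, t = -49 (check: 778·16 + 254·(-49) = 2).


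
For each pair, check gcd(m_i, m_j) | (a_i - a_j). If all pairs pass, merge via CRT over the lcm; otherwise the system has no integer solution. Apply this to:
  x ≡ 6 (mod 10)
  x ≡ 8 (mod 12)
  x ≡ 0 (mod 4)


Moduli 10, 12, 4 are not pairwise coprime, so CRT works modulo lcm(m_i) when all pairwise compatibility conditions hold.
Pairwise compatibility: gcd(m_i, m_j) must divide a_i - a_j for every pair.
Merge one congruence at a time:
  Start: x ≡ 6 (mod 10).
  Combine with x ≡ 8 (mod 12): gcd(10, 12) = 2; 8 - 6 = 2, which IS divisible by 2, so compatible.
    Write x = 6 + 10·t and substitute into x ≡ 8 (mod 12): 10·t ≡ 8 − 6 = 2 (mod 12).
    Divide the congruence (and modulus) by g = 2: 5·t ≡ 1 (mod 6).
    The inverse of 5 mod 6 is 5 (since 5·5 = 25 = 4·6 + 1), so t ≡ 5·1 = 5 ≡ 5 (mod 6).
    Then x = 6 + 10·5 = 56, valid modulo lcm(10, 12) = 60: x ≡ 56 (mod 60).
  Combine with x ≡ 0 (mod 4): gcd(60, 4) = 4; 0 - 56 = -56, which IS divisible by 4, so compatible.
    Write x = 56 + 60·t and substitute into x ≡ 0 (mod 4): 60·t ≡ 0 − 56 = -56 (mod 4).
    Divide the congruence (and modulus) by g = 4: 15·t ≡ -14 (mod 1).
    Modulo 1 every t works; take t = 0.
    Then x = 56 + 60·0 = 56, valid modulo lcm(60, 4) = 60: x ≡ 56 (mod 60).
Verify: 56 mod 10 = 6, 56 mod 12 = 8, 56 mod 4 = 0.

x ≡ 56 (mod 60).


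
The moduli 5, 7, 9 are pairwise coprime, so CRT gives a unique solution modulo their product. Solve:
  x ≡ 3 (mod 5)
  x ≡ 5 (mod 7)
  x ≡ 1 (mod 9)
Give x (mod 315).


Moduli 5, 7, 9 are pairwise coprime; by CRT there is a unique solution modulo M = 5 · 7 · 9 = 315.
Solve pairwise, accumulating the modulus:
  Start with x ≡ 3 (mod 5).
  Combine with x ≡ 5 (mod 7): since gcd(5, 7) = 1, we get a unique residue mod 35.
    Write x = 3 + 5·t and substitute into x ≡ 5 (mod 7): 5·t ≡ 5 − 3 = 2 (mod 7).
    The inverse of 5 mod 7 is 3 (since 5·3 = 15 = 2·7 + 1), so t ≡ 3·2 = 6 ≡ 6 (mod 7).
    Then x = 3 + 5·6 = 33, valid modulo lcm(5, 7) = 35: x ≡ 33 (mod 35).
  Combine with x ≡ 1 (mod 9): since gcd(35, 9) = 1, we get a unique residue mod 315.
    Write x = 33 + 35·t and substitute into x ≡ 1 (mod 9): 35·t ≡ 1 − 33 = -32 (mod 9).
    Reduce coefficients mod 9: 8·t ≡ 4 (mod 9).
    The inverse of 8 mod 9 is 8 (since 8·8 = 64 = 7·9 + 1), so t ≡ 8·4 = 32 ≡ 5 (mod 9).
    Then x = 33 + 35·5 = 208, valid modulo lcm(35, 9) = 315: x ≡ 208 (mod 315).
Verify: 208 mod 5 = 3 ✓, 208 mod 7 = 5 ✓, 208 mod 9 = 1 ✓.

x ≡ 208 (mod 315).


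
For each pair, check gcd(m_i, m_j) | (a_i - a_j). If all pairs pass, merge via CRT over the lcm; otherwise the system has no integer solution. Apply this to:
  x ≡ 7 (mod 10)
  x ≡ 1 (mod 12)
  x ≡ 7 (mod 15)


Moduli 10, 12, 15 are not pairwise coprime, so CRT works modulo lcm(m_i) when all pairwise compatibility conditions hold.
Pairwise compatibility: gcd(m_i, m_j) must divide a_i - a_j for every pair.
Merge one congruence at a time:
  Start: x ≡ 7 (mod 10).
  Combine with x ≡ 1 (mod 12): gcd(10, 12) = 2; 1 - 7 = -6, which IS divisible by 2, so compatible.
    Write x = 7 + 10·t and substitute into x ≡ 1 (mod 12): 10·t ≡ 1 − 7 = -6 (mod 12).
    Divide the congruence (and modulus) by g = 2: 5·t ≡ -3 (mod 6).
    Reduce coefficients mod 6: 5·t ≡ 3 (mod 6).
    The inverse of 5 mod 6 is 5 (since 5·5 = 25 = 4·6 + 1), so t ≡ 5·3 = 15 ≡ 3 (mod 6).
    Then x = 7 + 10·3 = 37, valid modulo lcm(10, 12) = 60: x ≡ 37 (mod 60).
  Combine with x ≡ 7 (mod 15): gcd(60, 15) = 15; 7 - 37 = -30, which IS divisible by 15, so compatible.
    Write x = 37 + 60·t and substitute into x ≡ 7 (mod 15): 60·t ≡ 7 − 37 = -30 (mod 15).
    Divide the congruence (and modulus) by g = 15: 4·t ≡ -2 (mod 1).
    Modulo 1 every t works; take t = 0.
    Then x = 37 + 60·0 = 37, valid modulo lcm(60, 15) = 60: x ≡ 37 (mod 60).
Verify: 37 mod 10 = 7, 37 mod 12 = 1, 37 mod 15 = 7.

x ≡ 37 (mod 60).


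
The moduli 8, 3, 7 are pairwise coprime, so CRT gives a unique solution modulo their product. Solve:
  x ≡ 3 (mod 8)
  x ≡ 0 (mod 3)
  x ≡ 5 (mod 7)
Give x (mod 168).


Moduli 8, 3, 7 are pairwise coprime; by CRT there is a unique solution modulo M = 8 · 3 · 7 = 168.
Solve pairwise, accumulating the modulus:
  Start with x ≡ 3 (mod 8).
  Combine with x ≡ 0 (mod 3): since gcd(8, 3) = 1, we get a unique residue mod 24.
    Write x = 3 + 8·t and substitute into x ≡ 0 (mod 3): 8·t ≡ 0 − 3 = -3 (mod 3).
    Reduce coefficients mod 3: 2·t ≡ 0 (mod 3).
    The inverse of 2 mod 3 is 2 (since 2·2 = 4 = 1·3 + 1), so t ≡ 2·0 = 0 ≡ 0 (mod 3).
    Then x = 3 + 8·0 = 3, valid modulo lcm(8, 3) = 24: x ≡ 3 (mod 24).
  Combine with x ≡ 5 (mod 7): since gcd(24, 7) = 1, we get a unique residue mod 168.
    Write x = 3 + 24·t and substitute into x ≡ 5 (mod 7): 24·t ≡ 5 − 3 = 2 (mod 7).
    Reduce coefficients mod 7: 3·t ≡ 2 (mod 7).
    The inverse of 3 mod 7 is 5 (since 3·5 = 15 = 2·7 + 1), so t ≡ 5·2 = 10 ≡ 3 (mod 7).
    Then x = 3 + 24·3 = 75, valid modulo lcm(24, 7) = 168: x ≡ 75 (mod 168).
Verify: 75 mod 8 = 3 ✓, 75 mod 3 = 0 ✓, 75 mod 7 = 5 ✓.

x ≡ 75 (mod 168).


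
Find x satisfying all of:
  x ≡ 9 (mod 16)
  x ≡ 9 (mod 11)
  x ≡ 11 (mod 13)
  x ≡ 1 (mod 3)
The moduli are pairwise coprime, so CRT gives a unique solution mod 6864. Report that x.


Product of moduli M = 16 · 11 · 13 · 3 = 6864.
Merge one congruence at a time:
  Start: x ≡ 9 (mod 16).
  Combine with x ≡ 9 (mod 11); new modulus lcm = 176.
    Write x = 9 + 16·t and substitute into x ≡ 9 (mod 11): 16·t ≡ 9 − 9 = 0 (mod 11).
    Reduce coefficients mod 11: 5·t ≡ 0 (mod 11).
    The inverse of 5 mod 11 is 9 (since 5·9 = 45 = 4·11 + 1), so t ≡ 9·0 = 0 ≡ 0 (mod 11).
    Then x = 9 + 16·0 = 9, valid modulo lcm(16, 11) = 176: x ≡ 9 (mod 176).
  Combine with x ≡ 11 (mod 13); new modulus lcm = 2288.
    Write x = 9 + 176·t and substitute into x ≡ 11 (mod 13): 176·t ≡ 11 − 9 = 2 (mod 13).
    Reduce coefficients mod 13: 7·t ≡ 2 (mod 13).
    The inverse of 7 mod 13 is 2 (since 7·2 = 14 = 1·13 + 1), so t ≡ 2·2 = 4 ≡ 4 (mod 13).
    Then x = 9 + 176·4 = 713, valid modulo lcm(176, 13) = 2288: x ≡ 713 (mod 2288).
  Combine with x ≡ 1 (mod 3); new modulus lcm = 6864.
    Write x = 713 + 2288·t and substitute into x ≡ 1 (mod 3): 2288·t ≡ 1 − 713 = -712 (mod 3).
    Reduce coefficients mod 3: 2·t ≡ 2 (mod 3).
    The inverse of 2 mod 3 is 2 (since 2·2 = 4 = 1·3 + 1), so t ≡ 2·2 = 4 ≡ 1 (mod 3).
    Then x = 713 + 2288·1 = 3001, valid modulo lcm(2288, 3) = 6864: x ≡ 3001 (mod 6864).
Verify against each original: 3001 mod 16 = 9, 3001 mod 11 = 9, 3001 mod 13 = 11, 3001 mod 3 = 1.

x ≡ 3001 (mod 6864).


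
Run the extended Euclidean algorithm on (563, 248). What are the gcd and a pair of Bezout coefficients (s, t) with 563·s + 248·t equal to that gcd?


Euclidean algorithm on (563, 248) — divide until remainder is 0:
  563 = 2 · 248 + 67
  248 = 3 · 67 + 47
  67 = 1 · 47 + 20
  47 = 2 · 20 + 7
  20 = 2 · 7 + 6
  7 = 1 · 6 + 1
  6 = 6 · 1 + 0
gcd(563, 248) = 1.
Track Bezout coefficients alongside the remainders: start with r₀ = 563 = a·1 + b·0 (s = 1, t = 0) and r₁ = 248 = a·0 + b·1 (s = 0, t = 1); each new remainder r_{k+1} = r_{k-1} − q_k·r_k inherits s_{k+1} = s_{k-1} − q_k·s_k, t_{k+1} = t_{k-1} − q_k·t_k, so r_k = a·s_k + b·t_k at every step:
  q = 2: r = 67, s = 1 − 2·0 = 1, t = 0 − 2·1 = -2  (check: 563·1 + 248·(-2) = 67)
  q = 3: r = 47, s = 0 − 3·1 = -3, t = 1 − 3·(-2) = 7  (check: 563·(-3) + 248·7 = 47)
  q = 1: r = 20, s = 1 − 1·(-3) = 4, t = -2 − 1·7 = -9  (check: 563·4 + 248·(-9) = 20)
  q = 2: r = 7, s = -3 − 2·4 = -11, t = 7 − 2·(-9) = 25  (check: 563·(-11) + 248·25 = 7)
  q = 2: r = 6, s = 4 − 2·(-11) = 26, t = -9 − 2·25 = -59  (check: 563·26 + 248·(-59) = 6)
  q = 1: r = 1, s = -11 − 1·26 = -37, t = 25 − 1·(-59) = 84  (check: 563·(-37) + 248·84 = 1)
The row with r = 1 (the gcd) gives the Bezout coefficients s = -37, t = 84.
Result: 563 · (-37) + 248 · (84) = 1.

gcd(563, 248) = 1; s = -37, t = 84 (check: 563·(-37) + 248·84 = 1).


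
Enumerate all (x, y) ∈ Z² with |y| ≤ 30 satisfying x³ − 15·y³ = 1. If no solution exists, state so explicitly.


The equation is x³ - 15y³ = 1. For fixed y, x³ = 15·y³ + 1, so a solution requires the RHS to be a perfect cube.
Strategy: iterate y from -30 to 30, compute RHS = 15·y³ + 1, and check whether it is a (positive or negative) perfect cube.
Check small values of y:
  y = 0: RHS = 1 = (1)³ ⇒ x = 1 works.
  y = 1: RHS = 16 is not a perfect cube.
  y = -1: RHS = -14 is not a perfect cube.
  y = 2: RHS = 121 is not a perfect cube.
  y = -2: RHS = -119 is not a perfect cube.
  y = 3: RHS = 406 is not a perfect cube.
  y = -3: RHS = -404 is not a perfect cube.
Continuing the search up to |y| = 30 finds no further solutions beyond those listed.
Collected solutions: (1, 0).

Solutions (with |y| ≤ 30): (1, 0).


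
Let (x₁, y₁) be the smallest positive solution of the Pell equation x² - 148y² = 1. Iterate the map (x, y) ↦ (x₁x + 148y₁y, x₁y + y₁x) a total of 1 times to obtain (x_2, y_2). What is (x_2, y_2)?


Step 1: Find the fundamental solution (x₁, y₁) of x² - 148y² = 1.
  Expand √148 as a continued fraction. a₀ = ⌊√148⌋ = 12; iterate m_{k+1} = d_k·a_k − m_k, d_{k+1} = (148 − m_{k+1}²)/d_k, a_{k+1} = ⌊(a₀ + m_{k+1})/d_{k+1}⌋ (starting m₀ = 0, d₀ = 1), with convergents p_k = a_k·p_{k-1} + p_{k-2}, q_k = a_k·q_{k-1} + q_{k-2} (p₋₁ = 1, q₋₁ = 0):
  k = 0: a₀ = 12; p₀/q₀ = 12/1; p₀² − 148·q₀² = 144 − 148 = -4.
  k = 1: m = 12, d = 4, a = ⌊(12 + 12)/4⌋ = 6; p/q = (6·12 + 1)/(6·1 + 0) = 73/6; p² − 148·q² = 5329 − 5328 = 1.
  The first convergent with p² − 148·q² = 1 gives the fundamental solution (x₁, y₁) = (73, 6).
Step 2: Apply the recurrence (x_{n+1}, y_{n+1}) = (x₁x_n + 148y₁y_n, x₁y_n + y₁x_n) repeatedly.
  From (x_1, y_1) = (73, 6): x_2 = 73·73 + 148·6·6 = 10657; y_2 = 73·6 + 6·73 = 876.
Step 3: Verify x_2² - 148·y_2² = 113571649 - 113571648 = 1 (should be 1). ✓

(x_1, y_1) = (73, 6); (x_2, y_2) = (10657, 876).


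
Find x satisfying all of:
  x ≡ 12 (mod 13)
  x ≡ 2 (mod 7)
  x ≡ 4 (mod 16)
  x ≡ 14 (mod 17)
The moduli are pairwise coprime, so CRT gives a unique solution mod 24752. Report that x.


Product of moduli M = 13 · 7 · 16 · 17 = 24752.
Merge one congruence at a time:
  Start: x ≡ 12 (mod 13).
  Combine with x ≡ 2 (mod 7); new modulus lcm = 91.
    Write x = 12 + 13·t and substitute into x ≡ 2 (mod 7): 13·t ≡ 2 − 12 = -10 (mod 7).
    Reduce coefficients mod 7: 6·t ≡ 4 (mod 7).
    The inverse of 6 mod 7 is 6 (since 6·6 = 36 = 5·7 + 1), so t ≡ 6·4 = 24 ≡ 3 (mod 7).
    Then x = 12 + 13·3 = 51, valid modulo lcm(13, 7) = 91: x ≡ 51 (mod 91).
  Combine with x ≡ 4 (mod 16); new modulus lcm = 1456.
    Write x = 51 + 91·t and substitute into x ≡ 4 (mod 16): 91·t ≡ 4 − 51 = -47 (mod 16).
    Reduce coefficients mod 16: 11·t ≡ 1 (mod 16).
    The inverse of 11 mod 16 is 3 (since 11·3 = 33 = 2·16 + 1), so t ≡ 3·1 = 3 ≡ 3 (mod 16).
    Then x = 51 + 91·3 = 324, valid modulo lcm(91, 16) = 1456: x ≡ 324 (mod 1456).
  Combine with x ≡ 14 (mod 17); new modulus lcm = 24752.
    Write x = 324 + 1456·t and substitute into x ≡ 14 (mod 17): 1456·t ≡ 14 − 324 = -310 (mod 17).
    Reduce coefficients mod 17: 11·t ≡ 13 (mod 17).
    The inverse of 11 mod 17 is 14 (since 11·14 = 154 = 9·17 + 1), so t ≡ 14·13 = 182 ≡ 12 (mod 17).
    Then x = 324 + 1456·12 = 17796, valid modulo lcm(1456, 17) = 24752: x ≡ 17796 (mod 24752).
Verify against each original: 17796 mod 13 = 12, 17796 mod 7 = 2, 17796 mod 16 = 4, 17796 mod 17 = 14.

x ≡ 17796 (mod 24752).


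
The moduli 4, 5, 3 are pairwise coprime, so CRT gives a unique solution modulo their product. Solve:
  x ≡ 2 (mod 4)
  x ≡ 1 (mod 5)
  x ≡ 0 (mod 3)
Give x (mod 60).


Moduli 4, 5, 3 are pairwise coprime; by CRT there is a unique solution modulo M = 4 · 5 · 3 = 60.
Solve pairwise, accumulating the modulus:
  Start with x ≡ 2 (mod 4).
  Combine with x ≡ 1 (mod 5): since gcd(4, 5) = 1, we get a unique residue mod 20.
    Write x = 2 + 4·t and substitute into x ≡ 1 (mod 5): 4·t ≡ 1 − 2 = -1 (mod 5).
    Reduce coefficients mod 5: 4·t ≡ 4 (mod 5).
    The inverse of 4 mod 5 is 4 (since 4·4 = 16 = 3·5 + 1), so t ≡ 4·4 = 16 ≡ 1 (mod 5).
    Then x = 2 + 4·1 = 6, valid modulo lcm(4, 5) = 20: x ≡ 6 (mod 20).
  Combine with x ≡ 0 (mod 3): since gcd(20, 3) = 1, we get a unique residue mod 60.
    Write x = 6 + 20·t and substitute into x ≡ 0 (mod 3): 20·t ≡ 0 − 6 = -6 (mod 3).
    Reduce coefficients mod 3: 2·t ≡ 0 (mod 3).
    The inverse of 2 mod 3 is 2 (since 2·2 = 4 = 1·3 + 1), so t ≡ 2·0 = 0 ≡ 0 (mod 3).
    Then x = 6 + 20·0 = 6, valid modulo lcm(20, 3) = 60: x ≡ 6 (mod 60).
Verify: 6 mod 4 = 2 ✓, 6 mod 5 = 1 ✓, 6 mod 3 = 0 ✓.

x ≡ 6 (mod 60).


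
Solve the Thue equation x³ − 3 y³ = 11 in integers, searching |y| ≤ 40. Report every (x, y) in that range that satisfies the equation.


The equation is x³ - 3y³ = 11. For fixed y, x³ = 3·y³ + 11, so a solution requires the RHS to be a perfect cube.
Strategy: iterate y from -40 to 40, compute RHS = 3·y³ + 11, and check whether it is a (positive or negative) perfect cube.
Check small values of y:
  y = 0: RHS = 11 is not a perfect cube.
  y = 1: RHS = 14 is not a perfect cube.
  y = -1: RHS = 8 = (2)³ ⇒ x = 2 works.
  y = 2: RHS = 35 is not a perfect cube.
  y = -2: RHS = -13 is not a perfect cube.
  y = 3: RHS = 92 is not a perfect cube.
  y = -3: RHS = -70 is not a perfect cube.
Continuing the search up to |y| = 40 finds no further solutions beyond those listed.
Collected solutions: (2, -1).

Solutions (with |y| ≤ 40): (2, -1).


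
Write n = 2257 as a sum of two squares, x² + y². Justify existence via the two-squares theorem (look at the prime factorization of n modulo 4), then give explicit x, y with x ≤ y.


Step 1: Factor n = 2257 = 37 · 61.
Step 2: Check the mod-4 condition on each prime factor: 37 ≡ 1 (mod 4), exponent 1; 61 ≡ 1 (mod 4), exponent 1.
All primes ≡ 3 (mod 4) appear to even exponent (or don't appear), so by the two-squares theorem n IS expressible as a sum of two squares.
Step 3: Build a representation. Here n = 37 · 61 is a product of primes ≡ 1 (mod 4). Each prime p ≡ 1 (mod 4) is itself a sum of two squares; find a² by testing p − a² for a perfect square:
  37: 37 − 1² = 36 = 6² ⇒ 37 = 1² + 6².
  61: 61 − 1² = 60, 61 − 2² = 57, 61 − 3² = 52, 61 − 4² = 45, 61 − 5² = 36 = 6² ⇒ 61 = 5² + 6².
  Combine using the Brahmagupta–Fibonacci identity (a² + b²)(c² + d²) = (ac − bd)² + (ad + bc)² = (ac + bd)² + (ad − bc)²:
  37 · 61 = 2257: from (1² + 6²)(5² + 6²), take (1·5 − 6·6, 1·6 + 6·5) = (5 − 36, 6 + 30) = (-31, 36); dropping signs (only squares matter) gives (31, 36); check 31² + 36² = 961 + 1296 = 2257 ✓.
Step 4: Order so x ≤ y and verify: 31² + 36² = 961 + 1296 = 2257 = n. ✓

n = 2257 = 31² + 36² (one valid representation with x ≤ y).


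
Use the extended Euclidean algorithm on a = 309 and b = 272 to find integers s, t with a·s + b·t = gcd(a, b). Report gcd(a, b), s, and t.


Euclidean algorithm on (309, 272) — divide until remainder is 0:
  309 = 1 · 272 + 37
  272 = 7 · 37 + 13
  37 = 2 · 13 + 11
  13 = 1 · 11 + 2
  11 = 5 · 2 + 1
  2 = 2 · 1 + 0
gcd(309, 272) = 1.
Track Bezout coefficients alongside the remainders: start with r₀ = 309 = a·1 + b·0 (s = 1, t = 0) and r₁ = 272 = a·0 + b·1 (s = 0, t = 1); each new remainder r_{k+1} = r_{k-1} − q_k·r_k inherits s_{k+1} = s_{k-1} − q_k·s_k, t_{k+1} = t_{k-1} − q_k·t_k, so r_k = a·s_k + b·t_k at every step:
  q = 1: r = 37, s = 1 − 1·0 = 1, t = 0 − 1·1 = -1  (check: 309·1 + 272·(-1) = 37)
  q = 7: r = 13, s = 0 − 7·1 = -7, t = 1 − 7·(-1) = 8  (check: 309·(-7) + 272·8 = 13)
  q = 2: r = 11, s = 1 − 2·(-7) = 15, t = -1 − 2·8 = -17  (check: 309·15 + 272·(-17) = 11)
  q = 1: r = 2, s = -7 − 1·15 = -22, t = 8 − 1·(-17) = 25  (check: 309·(-22) + 272·25 = 2)
  q = 5: r = 1, s = 15 − 5·(-22) = 125, t = -17 − 5·25 = -142  (check: 309·125 + 272·(-142) = 1)
The row with r = 1 (the gcd) gives the Bezout coefficients s = 125, t = -142.
Result: 309 · (125) + 272 · (-142) = 1.

gcd(309, 272) = 1; s = 125, t = -142 (check: 309·125 + 272·(-142) = 1).


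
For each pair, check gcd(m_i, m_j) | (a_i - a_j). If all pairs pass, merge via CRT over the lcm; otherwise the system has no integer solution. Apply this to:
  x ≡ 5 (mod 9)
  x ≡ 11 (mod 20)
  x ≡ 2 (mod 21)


Moduli 9, 20, 21 are not pairwise coprime, so CRT works modulo lcm(m_i) when all pairwise compatibility conditions hold.
Pairwise compatibility: gcd(m_i, m_j) must divide a_i - a_j for every pair.
Merge one congruence at a time:
  Start: x ≡ 5 (mod 9).
  Combine with x ≡ 11 (mod 20): gcd(9, 20) = 1; 11 - 5 = 6, which IS divisible by 1, so compatible.
    Write x = 5 + 9·t and substitute into x ≡ 11 (mod 20): 9·t ≡ 11 − 5 = 6 (mod 20).
    The inverse of 9 mod 20 is 9 (since 9·9 = 81 = 4·20 + 1), so t ≡ 9·6 = 54 ≡ 14 (mod 20).
    Then x = 5 + 9·14 = 131, valid modulo lcm(9, 20) = 180: x ≡ 131 (mod 180).
  Combine with x ≡ 2 (mod 21): gcd(180, 21) = 3; 2 - 131 = -129, which IS divisible by 3, so compatible.
    Write x = 131 + 180·t and substitute into x ≡ 2 (mod 21): 180·t ≡ 2 − 131 = -129 (mod 21).
    Divide the congruence (and modulus) by g = 3: 60·t ≡ -43 (mod 7).
    Reduce coefficients mod 7: 4·t ≡ 6 (mod 7).
    The inverse of 4 mod 7 is 2 (since 4·2 = 8 = 1·7 + 1), so t ≡ 2·6 = 12 ≡ 5 (mod 7).
    Then x = 131 + 180·5 = 1031, valid modulo lcm(180, 21) = 1260: x ≡ 1031 (mod 1260).
Verify: 1031 mod 9 = 5, 1031 mod 20 = 11, 1031 mod 21 = 2.

x ≡ 1031 (mod 1260).


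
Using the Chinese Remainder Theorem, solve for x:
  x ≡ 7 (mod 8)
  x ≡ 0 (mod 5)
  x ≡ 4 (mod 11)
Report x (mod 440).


Moduli 8, 5, 11 are pairwise coprime; by CRT there is a unique solution modulo M = 8 · 5 · 11 = 440.
Solve pairwise, accumulating the modulus:
  Start with x ≡ 7 (mod 8).
  Combine with x ≡ 0 (mod 5): since gcd(8, 5) = 1, we get a unique residue mod 40.
    Write x = 7 + 8·t and substitute into x ≡ 0 (mod 5): 8·t ≡ 0 − 7 = -7 (mod 5).
    Reduce coefficients mod 5: 3·t ≡ 3 (mod 5).
    The inverse of 3 mod 5 is 2 (since 3·2 = 6 = 1·5 + 1), so t ≡ 2·3 = 6 ≡ 1 (mod 5).
    Then x = 7 + 8·1 = 15, valid modulo lcm(8, 5) = 40: x ≡ 15 (mod 40).
  Combine with x ≡ 4 (mod 11): since gcd(40, 11) = 1, we get a unique residue mod 440.
    Write x = 15 + 40·t and substitute into x ≡ 4 (mod 11): 40·t ≡ 4 − 15 = -11 (mod 11).
    Reduce coefficients mod 11: 7·t ≡ 0 (mod 11).
    The inverse of 7 mod 11 is 8 (since 7·8 = 56 = 5·11 + 1), so t ≡ 8·0 = 0 ≡ 0 (mod 11).
    Then x = 15 + 40·0 = 15, valid modulo lcm(40, 11) = 440: x ≡ 15 (mod 440).
Verify: 15 mod 8 = 7 ✓, 15 mod 5 = 0 ✓, 15 mod 11 = 4 ✓.

x ≡ 15 (mod 440).


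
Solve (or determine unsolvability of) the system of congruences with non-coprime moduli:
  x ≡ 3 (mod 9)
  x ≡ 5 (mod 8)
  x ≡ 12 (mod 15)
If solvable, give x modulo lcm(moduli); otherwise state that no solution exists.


Moduli 9, 8, 15 are not pairwise coprime, so CRT works modulo lcm(m_i) when all pairwise compatibility conditions hold.
Pairwise compatibility: gcd(m_i, m_j) must divide a_i - a_j for every pair.
Merge one congruence at a time:
  Start: x ≡ 3 (mod 9).
  Combine with x ≡ 5 (mod 8): gcd(9, 8) = 1; 5 - 3 = 2, which IS divisible by 1, so compatible.
    Write x = 3 + 9·t and substitute into x ≡ 5 (mod 8): 9·t ≡ 5 − 3 = 2 (mod 8).
    Reduce coefficients mod 8: 1·t ≡ 2 (mod 8).
    So t ≡ 2 (mod 8).
    Then x = 3 + 9·2 = 21, valid modulo lcm(9, 8) = 72: x ≡ 21 (mod 72).
  Combine with x ≡ 12 (mod 15): gcd(72, 15) = 3; 12 - 21 = -9, which IS divisible by 3, so compatible.
    Write x = 21 + 72·t and substitute into x ≡ 12 (mod 15): 72·t ≡ 12 − 21 = -9 (mod 15).
    Divide the congruence (and modulus) by g = 3: 24·t ≡ -3 (mod 5).
    Reduce coefficients mod 5: 4·t ≡ 2 (mod 5).
    The inverse of 4 mod 5 is 4 (since 4·4 = 16 = 3·5 + 1), so t ≡ 4·2 = 8 ≡ 3 (mod 5).
    Then x = 21 + 72·3 = 237, valid modulo lcm(72, 15) = 360: x ≡ 237 (mod 360).
Verify: 237 mod 9 = 3, 237 mod 8 = 5, 237 mod 15 = 12.

x ≡ 237 (mod 360).


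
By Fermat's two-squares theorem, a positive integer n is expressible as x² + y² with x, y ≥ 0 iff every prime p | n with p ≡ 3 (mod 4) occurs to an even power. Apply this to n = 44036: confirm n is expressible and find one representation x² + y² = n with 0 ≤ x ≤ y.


Step 1: Factor n = 44036 = 2^2 · 101 · 109.
Step 2: Check the mod-4 condition on each prime factor: 2 = 2 (special); 101 ≡ 1 (mod 4), exponent 1; 109 ≡ 1 (mod 4), exponent 1.
All primes ≡ 3 (mod 4) appear to even exponent (or don't appear), so by the two-squares theorem n IS expressible as a sum of two squares.
Step 3: Build a representation. Group n = k² · m with k = 2 and m = 101 · 109 = 11009 (a product of primes ≡ 1 (mod 4)); a representation of m scales to one of n via (k·x)² + (k·y)² = k²(x² + y²). Each prime p ≡ 1 (mod 4) is itself a sum of two squares; find a² by testing p − a² for a perfect square:
  101: 101 − 1² = 100 = 10² ⇒ 101 = 1² + 10².
  109: 109 − 1² = 108, 109 − 2² = 105, 109 − 3² = 100 = 10² ⇒ 109 = 3² + 10².
  Combine using the Brahmagupta–Fibonacci identity (a² + b²)(c² + d²) = (ac − bd)² + (ad + bc)² = (ac + bd)² + (ad − bc)²:
  101 · 109 = 11009: from (1² + 10²)(3² + 10²), take (1·3 − 10·10, 1·10 + 10·3) = (3 − 100, 10 + 30) = (-97, 40); dropping signs (only squares matter) gives (97, 40); check 97² + 40² = 9409 + 1600 = 11009 ✓.
  Scale by k = 2: (2·97, 2·40) = (194, 80).
Step 4: Order so x ≤ y and verify: 80² + 194² = 6400 + 37636 = 44036 = n. ✓

n = 44036 = 80² + 194² (one valid representation with x ≤ y).


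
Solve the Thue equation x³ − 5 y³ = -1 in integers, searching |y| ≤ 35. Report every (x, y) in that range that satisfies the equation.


The equation is x³ - 5y³ = -1. For fixed y, x³ = 5·y³ − 1, so a solution requires the RHS to be a perfect cube.
Strategy: iterate y from -35 to 35, compute RHS = 5·y³ − 1, and check whether it is a (positive or negative) perfect cube.
Check small values of y:
  y = 0: RHS = -1 = (-1)³ ⇒ x = -1 works.
  y = 1: RHS = 4 is not a perfect cube.
  y = -1: RHS = -6 is not a perfect cube.
  y = 2: RHS = 39 is not a perfect cube.
  y = -2: RHS = -41 is not a perfect cube.
  y = 3: RHS = 134 is not a perfect cube.
  y = -3: RHS = -136 is not a perfect cube.
Continuing the search up to |y| = 35 finds no further solutions beyond those listed.
Collected solutions: (-1, 0).

Solutions (with |y| ≤ 35): (-1, 0).


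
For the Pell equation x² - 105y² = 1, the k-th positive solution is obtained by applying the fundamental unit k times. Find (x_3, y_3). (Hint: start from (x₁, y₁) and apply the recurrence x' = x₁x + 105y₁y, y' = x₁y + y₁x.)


Step 1: Find the fundamental solution (x₁, y₁) of x² - 105y² = 1.
  Expand √105 as a continued fraction. a₀ = ⌊√105⌋ = 10; iterate m_{k+1} = d_k·a_k − m_k, d_{k+1} = (105 − m_{k+1}²)/d_k, a_{k+1} = ⌊(a₀ + m_{k+1})/d_{k+1}⌋ (starting m₀ = 0, d₀ = 1), with convergents p_k = a_k·p_{k-1} + p_{k-2}, q_k = a_k·q_{k-1} + q_{k-2} (p₋₁ = 1, q₋₁ = 0):
  k = 0: a₀ = 10; p₀/q₀ = 10/1; p₀² − 105·q₀² = 100 − 105 = -5.
  k = 1: m = 10, d = 5, a = ⌊(10 + 10)/5⌋ = 4; p/q = (4·10 + 1)/(4·1 + 0) = 41/4; p² − 105·q² = 1681 − 1680 = 1.
  The first convergent with p² − 105·q² = 1 gives the fundamental solution (x₁, y₁) = (41, 4).
Step 2: Apply the recurrence (x_{n+1}, y_{n+1}) = (x₁x_n + 105y₁y_n, x₁y_n + y₁x_n) repeatedly.
  From (x_1, y_1) = (41, 4): x_2 = 41·41 + 105·4·4 = 3361; y_2 = 41·4 + 4·41 = 328.
  From (x_2, y_2) = (3361, 328): x_3 = 41·3361 + 105·4·328 = 275561; y_3 = 41·328 + 4·3361 = 26892.
Step 3: Verify x_3² - 105·y_3² = 75933864721 - 75933864720 = 1 (should be 1). ✓

(x_1, y_1) = (41, 4); (x_3, y_3) = (275561, 26892).


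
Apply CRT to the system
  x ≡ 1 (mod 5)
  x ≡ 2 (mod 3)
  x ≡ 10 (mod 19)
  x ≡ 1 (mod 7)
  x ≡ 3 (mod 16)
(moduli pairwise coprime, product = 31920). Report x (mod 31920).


Product of moduli M = 5 · 3 · 19 · 7 · 16 = 31920.
Merge one congruence at a time:
  Start: x ≡ 1 (mod 5).
  Combine with x ≡ 2 (mod 3); new modulus lcm = 15.
    Write x = 1 + 5·t and substitute into x ≡ 2 (mod 3): 5·t ≡ 2 − 1 = 1 (mod 3).
    Reduce coefficients mod 3: 2·t ≡ 1 (mod 3).
    The inverse of 2 mod 3 is 2 (since 2·2 = 4 = 1·3 + 1), so t ≡ 2·1 = 2 ≡ 2 (mod 3).
    Then x = 1 + 5·2 = 11, valid modulo lcm(5, 3) = 15: x ≡ 11 (mod 15).
  Combine with x ≡ 10 (mod 19); new modulus lcm = 285.
    Write x = 11 + 15·t and substitute into x ≡ 10 (mod 19): 15·t ≡ 10 − 11 = -1 (mod 19).
    Reduce coefficients mod 19: 15·t ≡ 18 (mod 19).
    The inverse of 15 mod 19 is 14 (since 15·14 = 210 = 11·19 + 1), so t ≡ 14·18 = 252 ≡ 5 (mod 19).
    Then x = 11 + 15·5 = 86, valid modulo lcm(15, 19) = 285: x ≡ 86 (mod 285).
  Combine with x ≡ 1 (mod 7); new modulus lcm = 1995.
    Write x = 86 + 285·t and substitute into x ≡ 1 (mod 7): 285·t ≡ 1 − 86 = -85 (mod 7).
    Reduce coefficients mod 7: 5·t ≡ 6 (mod 7).
    The inverse of 5 mod 7 is 3 (since 5·3 = 15 = 2·7 + 1), so t ≡ 3·6 = 18 ≡ 4 (mod 7).
    Then x = 86 + 285·4 = 1226, valid modulo lcm(285, 7) = 1995: x ≡ 1226 (mod 1995).
  Combine with x ≡ 3 (mod 16); new modulus lcm = 31920.
    Write x = 1226 + 1995·t and substitute into x ≡ 3 (mod 16): 1995·t ≡ 3 − 1226 = -1223 (mod 16).
    Reduce coefficients mod 16: 11·t ≡ 9 (mod 16).
    The inverse of 11 mod 16 is 3 (since 11·3 = 33 = 2·16 + 1), so t ≡ 3·9 = 27 ≡ 11 (mod 16).
    Then x = 1226 + 1995·11 = 23171, valid modulo lcm(1995, 16) = 31920: x ≡ 23171 (mod 31920).
Verify against each original: 23171 mod 5 = 1, 23171 mod 3 = 2, 23171 mod 19 = 10, 23171 mod 7 = 1, 23171 mod 16 = 3.

x ≡ 23171 (mod 31920).


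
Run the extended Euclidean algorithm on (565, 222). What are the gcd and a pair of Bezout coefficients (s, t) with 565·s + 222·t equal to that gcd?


Euclidean algorithm on (565, 222) — divide until remainder is 0:
  565 = 2 · 222 + 121
  222 = 1 · 121 + 101
  121 = 1 · 101 + 20
  101 = 5 · 20 + 1
  20 = 20 · 1 + 0
gcd(565, 222) = 1.
Track Bezout coefficients alongside the remainders: start with r₀ = 565 = a·1 + b·0 (s = 1, t = 0) and r₁ = 222 = a·0 + b·1 (s = 0, t = 1); each new remainder r_{k+1} = r_{k-1} − q_k·r_k inherits s_{k+1} = s_{k-1} − q_k·s_k, t_{k+1} = t_{k-1} − q_k·t_k, so r_k = a·s_k + b·t_k at every step:
  q = 2: r = 121, s = 1 − 2·0 = 1, t = 0 − 2·1 = -2  (check: 565·1 + 222·(-2) = 121)
  q = 1: r = 101, s = 0 − 1·1 = -1, t = 1 − 1·(-2) = 3  (check: 565·(-1) + 222·3 = 101)
  q = 1: r = 20, s = 1 − 1·(-1) = 2, t = -2 − 1·3 = -5  (check: 565·2 + 222·(-5) = 20)
  q = 5: r = 1, s = -1 − 5·2 = -11, t = 3 − 5·(-5) = 28  (check: 565·(-11) + 222·28 = 1)
The row with r = 1 (the gcd) gives the Bezout coefficients s = -11, t = 28.
Result: 565 · (-11) + 222 · (28) = 1.

gcd(565, 222) = 1; s = -11, t = 28 (check: 565·(-11) + 222·28 = 1).


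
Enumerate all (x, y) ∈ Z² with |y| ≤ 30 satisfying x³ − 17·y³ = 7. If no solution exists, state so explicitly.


The equation is x³ - 17y³ = 7. For fixed y, x³ = 17·y³ + 7, so a solution requires the RHS to be a perfect cube.
Strategy: iterate y from -30 to 30, compute RHS = 17·y³ + 7, and check whether it is a (positive or negative) perfect cube.
Check small values of y:
  y = 0: RHS = 7 is not a perfect cube.
  y = 1: RHS = 24 is not a perfect cube.
  y = -1: RHS = -10 is not a perfect cube.
  y = 2: RHS = 143 is not a perfect cube.
  y = -2: RHS = -129 is not a perfect cube.
  y = 3: RHS = 466 is not a perfect cube.
  y = -3: RHS = -452 is not a perfect cube.
Continuing the search up to |y| = 30 finds no solutions either.
No (x, y) in the scanned range satisfies the equation.

No integer solutions with |y| ≤ 30.


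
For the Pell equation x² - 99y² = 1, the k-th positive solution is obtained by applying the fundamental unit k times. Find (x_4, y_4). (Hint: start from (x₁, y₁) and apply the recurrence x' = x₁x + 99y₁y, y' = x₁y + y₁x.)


Step 1: Find the fundamental solution (x₁, y₁) of x² - 99y² = 1.
  Expand √99 as a continued fraction. a₀ = ⌊√99⌋ = 9; iterate m_{k+1} = d_k·a_k − m_k, d_{k+1} = (99 − m_{k+1}²)/d_k, a_{k+1} = ⌊(a₀ + m_{k+1})/d_{k+1}⌋ (starting m₀ = 0, d₀ = 1), with convergents p_k = a_k·p_{k-1} + p_{k-2}, q_k = a_k·q_{k-1} + q_{k-2} (p₋₁ = 1, q₋₁ = 0):
  k = 0: a₀ = 9; p₀/q₀ = 9/1; p₀² − 99·q₀² = 81 − 99 = -18.
  k = 1: m = 9, d = 18, a = ⌊(9 + 9)/18⌋ = 1; p/q = (1·9 + 1)/(1·1 + 0) = 10/1; p² − 99·q² = 100 − 99 = 1.
  The first convergent with p² − 99·q² = 1 gives the fundamental solution (x₁, y₁) = (10, 1).
Step 2: Apply the recurrence (x_{n+1}, y_{n+1}) = (x₁x_n + 99y₁y_n, x₁y_n + y₁x_n) repeatedly.
  From (x_1, y_1) = (10, 1): x_2 = 10·10 + 99·1·1 = 199; y_2 = 10·1 + 1·10 = 20.
  From (x_2, y_2) = (199, 20): x_3 = 10·199 + 99·1·20 = 3970; y_3 = 10·20 + 1·199 = 399.
  From (x_3, y_3) = (3970, 399): x_4 = 10·3970 + 99·1·399 = 79201; y_4 = 10·399 + 1·3970 = 7960.
Step 3: Verify x_4² - 99·y_4² = 6272798401 - 6272798400 = 1 (should be 1). ✓

(x_1, y_1) = (10, 1); (x_4, y_4) = (79201, 7960).


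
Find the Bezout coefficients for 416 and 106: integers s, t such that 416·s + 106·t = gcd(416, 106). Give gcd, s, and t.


Euclidean algorithm on (416, 106) — divide until remainder is 0:
  416 = 3 · 106 + 98
  106 = 1 · 98 + 8
  98 = 12 · 8 + 2
  8 = 4 · 2 + 0
gcd(416, 106) = 2.
Track Bezout coefficients alongside the remainders: start with r₀ = 416 = a·1 + b·0 (s = 1, t = 0) and r₁ = 106 = a·0 + b·1 (s = 0, t = 1); each new remainder r_{k+1} = r_{k-1} − q_k·r_k inherits s_{k+1} = s_{k-1} − q_k·s_k, t_{k+1} = t_{k-1} − q_k·t_k, so r_k = a·s_k + b·t_k at every step:
  q = 3: r = 98, s = 1 − 3·0 = 1, t = 0 − 3·1 = -3  (check: 416·1 + 106·(-3) = 98)
  q = 1: r = 8, s = 0 − 1·1 = -1, t = 1 − 1·(-3) = 4  (check: 416·(-1) + 106·4 = 8)
  q = 12: r = 2, s = 1 − 12·(-1) = 13, t = -3 − 12·4 = -51  (check: 416·13 + 106·(-51) = 2)
The row with r = 2 (the gcd) gives the Bezout coefficients s = 13, t = -51.
Result: 416 · (13) + 106 · (-51) = 2.

gcd(416, 106) = 2; s = 13, t = -51 (check: 416·13 + 106·(-51) = 2).


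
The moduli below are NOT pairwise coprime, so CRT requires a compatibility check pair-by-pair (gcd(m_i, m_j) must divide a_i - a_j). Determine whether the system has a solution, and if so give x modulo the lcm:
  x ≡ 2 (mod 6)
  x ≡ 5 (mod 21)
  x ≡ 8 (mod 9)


Moduli 6, 21, 9 are not pairwise coprime, so CRT works modulo lcm(m_i) when all pairwise compatibility conditions hold.
Pairwise compatibility: gcd(m_i, m_j) must divide a_i - a_j for every pair.
Merge one congruence at a time:
  Start: x ≡ 2 (mod 6).
  Combine with x ≡ 5 (mod 21): gcd(6, 21) = 3; 5 - 2 = 3, which IS divisible by 3, so compatible.
    Write x = 2 + 6·t and substitute into x ≡ 5 (mod 21): 6·t ≡ 5 − 2 = 3 (mod 21).
    Divide the congruence (and modulus) by g = 3: 2·t ≡ 1 (mod 7).
    The inverse of 2 mod 7 is 4 (since 2·4 = 8 = 1·7 + 1), so t ≡ 4·1 = 4 ≡ 4 (mod 7).
    Then x = 2 + 6·4 = 26, valid modulo lcm(6, 21) = 42: x ≡ 26 (mod 42).
  Combine with x ≡ 8 (mod 9): gcd(42, 9) = 3; 8 - 26 = -18, which IS divisible by 3, so compatible.
    Write x = 26 + 42·t and substitute into x ≡ 8 (mod 9): 42·t ≡ 8 − 26 = -18 (mod 9).
    Divide the congruence (and modulus) by g = 3: 14·t ≡ -6 (mod 3).
    Reduce coefficients mod 3: 2·t ≡ 0 (mod 3).
    The inverse of 2 mod 3 is 2 (since 2·2 = 4 = 1·3 + 1), so t ≡ 2·0 = 0 ≡ 0 (mod 3).
    Then x = 26 + 42·0 = 26, valid modulo lcm(42, 9) = 126: x ≡ 26 (mod 126).
Verify: 26 mod 6 = 2, 26 mod 21 = 5, 26 mod 9 = 8.

x ≡ 26 (mod 126).


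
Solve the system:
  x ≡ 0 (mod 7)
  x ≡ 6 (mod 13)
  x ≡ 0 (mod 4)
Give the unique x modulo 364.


Moduli 7, 13, 4 are pairwise coprime; by CRT there is a unique solution modulo M = 7 · 13 · 4 = 364.
Solve pairwise, accumulating the modulus:
  Start with x ≡ 0 (mod 7).
  Combine with x ≡ 6 (mod 13): since gcd(7, 13) = 1, we get a unique residue mod 91.
    Write x = 0 + 7·t and substitute into x ≡ 6 (mod 13): 7·t ≡ 6 − 0 = 6 (mod 13).
    The inverse of 7 mod 13 is 2 (since 7·2 = 14 = 1·13 + 1), so t ≡ 2·6 = 12 ≡ 12 (mod 13).
    Then x = 0 + 7·12 = 84, valid modulo lcm(7, 13) = 91: x ≡ 84 (mod 91).
  Combine with x ≡ 0 (mod 4): since gcd(91, 4) = 1, we get a unique residue mod 364.
    Write x = 84 + 91·t and substitute into x ≡ 0 (mod 4): 91·t ≡ 0 − 84 = -84 (mod 4).
    Reduce coefficients mod 4: 3·t ≡ 0 (mod 4).
    The inverse of 3 mod 4 is 3 (since 3·3 = 9 = 2·4 + 1), so t ≡ 3·0 = 0 ≡ 0 (mod 4).
    Then x = 84 + 91·0 = 84, valid modulo lcm(91, 4) = 364: x ≡ 84 (mod 364).
Verify: 84 mod 7 = 0 ✓, 84 mod 13 = 6 ✓, 84 mod 4 = 0 ✓.

x ≡ 84 (mod 364).


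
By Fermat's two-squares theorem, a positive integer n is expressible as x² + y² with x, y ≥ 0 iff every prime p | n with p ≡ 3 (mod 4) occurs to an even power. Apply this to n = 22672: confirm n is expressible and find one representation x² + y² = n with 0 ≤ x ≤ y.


Step 1: Factor n = 22672 = 2^4 · 13 · 109.
Step 2: Check the mod-4 condition on each prime factor: 2 = 2 (special); 13 ≡ 1 (mod 4), exponent 1; 109 ≡ 1 (mod 4), exponent 1.
All primes ≡ 3 (mod 4) appear to even exponent (or don't appear), so by the two-squares theorem n IS expressible as a sum of two squares.
Step 3: Build a representation. Group n = k² · m with k = 4 and m = 13 · 109 = 1417 (a product of primes ≡ 1 (mod 4)); a representation of m scales to one of n via (k·x)² + (k·y)² = k²(x² + y²). Each prime p ≡ 1 (mod 4) is itself a sum of two squares; find a² by testing p − a² for a perfect square:
  13: 13 − 1² = 12, 13 − 2² = 9 = 3² ⇒ 13 = 2² + 3².
  109: 109 − 1² = 108, 109 − 2² = 105, 109 − 3² = 100 = 10² ⇒ 109 = 3² + 10².
  Combine using the Brahmagupta–Fibonacci identity (a² + b²)(c² + d²) = (ac − bd)² + (ad + bc)² = (ac + bd)² + (ad − bc)²:
  13 · 109 = 1417: from (2² + 3²)(3² + 10²), take (2·3 − 3·10, 2·10 + 3·3) = (6 − 30, 20 + 9) = (-24, 29); dropping signs (only squares matter) gives (24, 29); check 24² + 29² = 576 + 841 = 1417 ✓.
  Scale by k = 4: (4·24, 4·29) = (96, 116).
Step 4: Order so x ≤ y and verify: 96² + 116² = 9216 + 13456 = 22672 = n. ✓

n = 22672 = 96² + 116² (one valid representation with x ≤ y).


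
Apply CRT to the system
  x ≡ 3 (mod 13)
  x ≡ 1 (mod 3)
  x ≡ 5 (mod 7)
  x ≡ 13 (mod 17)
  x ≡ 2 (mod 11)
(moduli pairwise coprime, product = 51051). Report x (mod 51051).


Product of moduli M = 13 · 3 · 7 · 17 · 11 = 51051.
Merge one congruence at a time:
  Start: x ≡ 3 (mod 13).
  Combine with x ≡ 1 (mod 3); new modulus lcm = 39.
    Write x = 3 + 13·t and substitute into x ≡ 1 (mod 3): 13·t ≡ 1 − 3 = -2 (mod 3).
    Reduce coefficients mod 3: 1·t ≡ 1 (mod 3).
    So t ≡ 1 (mod 3).
    Then x = 3 + 13·1 = 16, valid modulo lcm(13, 3) = 39: x ≡ 16 (mod 39).
  Combine with x ≡ 5 (mod 7); new modulus lcm = 273.
    Write x = 16 + 39·t and substitute into x ≡ 5 (mod 7): 39·t ≡ 5 − 16 = -11 (mod 7).
    Reduce coefficients mod 7: 4·t ≡ 3 (mod 7).
    The inverse of 4 mod 7 is 2 (since 4·2 = 8 = 1·7 + 1), so t ≡ 2·3 = 6 ≡ 6 (mod 7).
    Then x = 16 + 39·6 = 250, valid modulo lcm(39, 7) = 273: x ≡ 250 (mod 273).
  Combine with x ≡ 13 (mod 17); new modulus lcm = 4641.
    Write x = 250 + 273·t and substitute into x ≡ 13 (mod 17): 273·t ≡ 13 − 250 = -237 (mod 17).
    Reduce coefficients mod 17: 1·t ≡ 1 (mod 17).
    So t ≡ 1 (mod 17).
    Then x = 250 + 273·1 = 523, valid modulo lcm(273, 17) = 4641: x ≡ 523 (mod 4641).
  Combine with x ≡ 2 (mod 11); new modulus lcm = 51051.
    Write x = 523 + 4641·t and substitute into x ≡ 2 (mod 11): 4641·t ≡ 2 − 523 = -521 (mod 11).
    Reduce coefficients mod 11: 10·t ≡ 7 (mod 11).
    The inverse of 10 mod 11 is 10 (since 10·10 = 100 = 9·11 + 1), so t ≡ 10·7 = 70 ≡ 4 (mod 11).
    Then x = 523 + 4641·4 = 19087, valid modulo lcm(4641, 11) = 51051: x ≡ 19087 (mod 51051).
Verify against each original: 19087 mod 13 = 3, 19087 mod 3 = 1, 19087 mod 7 = 5, 19087 mod 17 = 13, 19087 mod 11 = 2.

x ≡ 19087 (mod 51051).
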